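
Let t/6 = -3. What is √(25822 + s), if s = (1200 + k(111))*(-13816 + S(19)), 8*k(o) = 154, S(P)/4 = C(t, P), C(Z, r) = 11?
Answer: I*√16765689 ≈ 4094.6*I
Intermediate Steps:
t = -18 (t = 6*(-3) = -18)
S(P) = 44 (S(P) = 4*11 = 44)
k(o) = 77/4 (k(o) = (⅛)*154 = 77/4)
s = -16791511 (s = (1200 + 77/4)*(-13816 + 44) = (4877/4)*(-13772) = -16791511)
√(25822 + s) = √(25822 - 16791511) = √(-16765689) = I*√16765689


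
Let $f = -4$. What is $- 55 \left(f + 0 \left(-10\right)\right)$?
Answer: $220$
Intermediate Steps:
$- 55 \left(f + 0 \left(-10\right)\right) = - 55 \left(-4 + 0 \left(-10\right)\right) = - 55 \left(-4 + 0\right) = \left(-55\right) \left(-4\right) = 220$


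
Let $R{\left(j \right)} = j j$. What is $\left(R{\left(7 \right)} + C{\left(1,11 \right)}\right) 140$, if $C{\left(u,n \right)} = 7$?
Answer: $7840$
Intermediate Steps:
$R{\left(j \right)} = j^{2}$
$\left(R{\left(7 \right)} + C{\left(1,11 \right)}\right) 140 = \left(7^{2} + 7\right) 140 = \left(49 + 7\right) 140 = 56 \cdot 140 = 7840$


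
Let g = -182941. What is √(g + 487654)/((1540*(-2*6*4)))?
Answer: -√33857/24640 ≈ -0.0074676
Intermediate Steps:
√(g + 487654)/((1540*(-2*6*4))) = √(-182941 + 487654)/((1540*(-2*6*4))) = √304713/((1540*(-12*4))) = (3*√33857)/((1540*(-48))) = (3*√33857)/(-73920) = (3*√33857)*(-1/73920) = -√33857/24640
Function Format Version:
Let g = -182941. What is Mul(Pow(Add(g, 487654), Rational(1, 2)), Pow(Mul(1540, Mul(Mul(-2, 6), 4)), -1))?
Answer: Mul(Rational(-1, 24640), Pow(33857, Rational(1, 2))) ≈ -0.0074676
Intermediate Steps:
Mul(Pow(Add(g, 487654), Rational(1, 2)), Pow(Mul(1540, Mul(Mul(-2, 6), 4)), -1)) = Mul(Pow(Add(-182941, 487654), Rational(1, 2)), Pow(Mul(1540, Mul(Mul(-2, 6), 4)), -1)) = Mul(Pow(304713, Rational(1, 2)), Pow(Mul(1540, Mul(-12, 4)), -1)) = Mul(Mul(3, Pow(33857, Rational(1, 2))), Pow(Mul(1540, -48), -1)) = Mul(Mul(3, Pow(33857, Rational(1, 2))), Pow(-73920, -1)) = Mul(Mul(3, Pow(33857, Rational(1, 2))), Rational(-1, 73920)) = Mul(Rational(-1, 24640), Pow(33857, Rational(1, 2)))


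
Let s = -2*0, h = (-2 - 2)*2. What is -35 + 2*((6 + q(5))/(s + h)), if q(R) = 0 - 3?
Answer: -143/4 ≈ -35.750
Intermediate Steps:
h = -8 (h = -4*2 = -8)
q(R) = -3
s = 0
-35 + 2*((6 + q(5))/(s + h)) = -35 + 2*((6 - 3)/(0 - 8)) = -35 + 2*(3/(-8)) = -35 + 2*(3*(-1/8)) = -35 + 2*(-3/8) = -35 - 3/4 = -143/4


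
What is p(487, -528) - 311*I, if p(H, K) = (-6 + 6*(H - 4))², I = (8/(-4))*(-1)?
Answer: 8363042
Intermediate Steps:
I = 2 (I = (8*(-¼))*(-1) = -2*(-1) = 2)
p(H, K) = (-30 + 6*H)² (p(H, K) = (-6 + 6*(-4 + H))² = (-6 + (-24 + 6*H))² = (-30 + 6*H)²)
p(487, -528) - 311*I = 36*(-5 + 487)² - 311*2 = 36*482² - 1*622 = 36*232324 - 622 = 8363664 - 622 = 8363042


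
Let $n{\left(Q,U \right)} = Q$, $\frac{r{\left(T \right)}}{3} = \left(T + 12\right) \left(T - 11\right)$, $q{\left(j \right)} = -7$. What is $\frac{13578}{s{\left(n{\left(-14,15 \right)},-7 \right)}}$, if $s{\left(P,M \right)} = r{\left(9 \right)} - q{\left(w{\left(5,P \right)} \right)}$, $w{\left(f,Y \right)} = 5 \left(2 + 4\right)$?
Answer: $- \frac{13578}{119} \approx -114.1$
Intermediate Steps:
$w{\left(f,Y \right)} = 30$ ($w{\left(f,Y \right)} = 5 \cdot 6 = 30$)
$r{\left(T \right)} = 3 \left(-11 + T\right) \left(12 + T\right)$ ($r{\left(T \right)} = 3 \left(T + 12\right) \left(T - 11\right) = 3 \left(12 + T\right) \left(-11 + T\right) = 3 \left(-11 + T\right) \left(12 + T\right)$)
$s{\left(P,M \right)} = -119$ ($s{\left(P,M \right)} = \left(-396 + 3 \cdot 9 + 3 \cdot 9^{2}\right) - -7 = \left(-396 + 27 + 3 \cdot 81\right) + 7 = \left(-396 + 27 + 243\right) + 7 = -126 + 7 = -119$)
$\frac{13578}{s{\left(n{\left(-14,15 \right)},-7 \right)}} = \frac{13578}{-119} = 13578 \left(- \frac{1}{119}\right) = - \frac{13578}{119}$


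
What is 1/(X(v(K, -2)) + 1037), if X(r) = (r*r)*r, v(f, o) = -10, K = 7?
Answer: 1/37 ≈ 0.027027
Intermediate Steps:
X(r) = r³ (X(r) = r²*r = r³)
1/(X(v(K, -2)) + 1037) = 1/((-10)³ + 1037) = 1/(-1000 + 1037) = 1/37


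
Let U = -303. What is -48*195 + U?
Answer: -9663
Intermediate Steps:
-48*195 + U = -48*195 - 303 = -9360 - 303 = -9663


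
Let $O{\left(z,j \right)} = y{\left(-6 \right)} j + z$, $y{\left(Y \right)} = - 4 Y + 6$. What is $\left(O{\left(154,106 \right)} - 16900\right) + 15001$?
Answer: $1435$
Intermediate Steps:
$y{\left(Y \right)} = 6 - 4 Y$
$O{\left(z,j \right)} = z + 30 j$ ($O{\left(z,j \right)} = \left(6 - -24\right) j + z = \left(6 + 24\right) j + z = 30 j + z = z + 30 j$)
$\left(O{\left(154,106 \right)} - 16900\right) + 15001 = \left(\left(154 + 30 \cdot 106\right) - 16900\right) + 15001 = \left(\left(154 + 3180\right) - 16900\right) + 15001 = \left(3334 - 16900\right) + 15001 = -13566 + 15001 = 1435$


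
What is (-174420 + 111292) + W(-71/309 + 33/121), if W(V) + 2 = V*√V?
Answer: -63130 + 146*√496254/11553201 ≈ -63130.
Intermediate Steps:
W(V) = -2 + V^(3/2) (W(V) = -2 + V*√V = -2 + V^(3/2))
(-174420 + 111292) + W(-71/309 + 33/121) = (-174420 + 111292) + (-2 + (-71/309 + 33/121)^(3/2)) = -63128 + (-2 + (-71*1/309 + 33*(1/121))^(3/2)) = -63128 + (-2 + (-71/309 + 3/11)^(3/2)) = -63128 + (-2 + (146/3399)^(3/2)) = -63128 + (-2 + 146*√496254/11553201) = -63130 + 146*√496254/11553201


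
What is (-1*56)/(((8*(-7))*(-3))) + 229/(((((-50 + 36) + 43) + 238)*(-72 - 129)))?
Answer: -18118/53667 ≈ -0.33760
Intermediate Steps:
(-1*56)/(((8*(-7))*(-3))) + 229/(((((-50 + 36) + 43) + 238)*(-72 - 129))) = -56/((-56*(-3))) + 229/((((-14 + 43) + 238)*(-201))) = -56/168 + 229/(((29 + 238)*(-201))) = -56*1/168 + 229/((267*(-201))) = -1/3 + 229/(-53667) = -1/3 + 229*(-1/53667) = -1/3 - 229/53667 = -18118/53667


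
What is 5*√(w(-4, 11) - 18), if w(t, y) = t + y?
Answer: 5*I*√11 ≈ 16.583*I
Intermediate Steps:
5*√(w(-4, 11) - 18) = 5*√((-4 + 11) - 18) = 5*√(7 - 18) = 5*√(-11) = 5*(I*√11) = 5*I*√11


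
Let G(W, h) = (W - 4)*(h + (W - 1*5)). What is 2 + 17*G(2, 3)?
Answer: 2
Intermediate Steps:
G(W, h) = (-4 + W)*(-5 + W + h) (G(W, h) = (-4 + W)*(h + (W - 5)) = (-4 + W)*(h + (-5 + W)) = (-4 + W)*(-5 + W + h))
2 + 17*G(2, 3) = 2 + 17*(20 + 2² - 9*2 - 4*3 + 2*3) = 2 + 17*(20 + 4 - 18 - 12 + 6) = 2 + 17*0 = 2 + 0 = 2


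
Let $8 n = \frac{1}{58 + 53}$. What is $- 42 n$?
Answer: $- \frac{7}{148} \approx -0.047297$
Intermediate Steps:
$n = \frac{1}{888}$ ($n = \frac{1}{8 \left(58 + 53\right)} = \frac{1}{8 \cdot 111} = \frac{1}{8} \cdot \frac{1}{111} = \frac{1}{888} \approx 0.0011261$)
$- 42 n = \left(-42\right) \frac{1}{888} = - \frac{7}{148}$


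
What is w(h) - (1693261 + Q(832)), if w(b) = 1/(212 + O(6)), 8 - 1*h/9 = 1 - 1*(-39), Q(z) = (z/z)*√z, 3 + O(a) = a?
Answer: -364051114/215 - 8*√13 ≈ -1.6933e+6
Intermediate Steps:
O(a) = -3 + a
Q(z) = √z (Q(z) = 1*√z = √z)
h = -288 (h = 72 - 9*(1 - 1*(-39)) = 72 - 9*(1 + 39) = 72 - 9*40 = 72 - 360 = -288)
w(b) = 1/215 (w(b) = 1/(212 + (-3 + 6)) = 1/(212 + 3) = 1/215)
w(h) - (1693261 + Q(832)) = 1/215 - (1693261 + √832) = 1/215 - (1693261 + 8*√13) = 1/215 + (-1693261 - 8*√13) = -364051114/215 - 8*√13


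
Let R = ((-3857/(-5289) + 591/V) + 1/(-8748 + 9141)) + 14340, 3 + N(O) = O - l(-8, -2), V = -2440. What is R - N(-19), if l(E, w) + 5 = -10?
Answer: 8085173657217/563525320 ≈ 14347.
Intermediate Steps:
l(E, w) = -15 (l(E, w) = -5 - 10 = -15)
N(O) = 12 + O (N(O) = -3 + (O - 1*(-15)) = -3 + (O + 15) = -3 + (15 + O) = 12 + O)
R = 8081228979977/563525320 (R = ((-3857/(-5289) + 591/(-2440)) + 1/(-8748 + 9141)) + 14340 = ((-3857*(-1/5289) + 591*(-1/2440)) + 1/393) + 14340 = ((3857/5289 - 591/2440) + 1/393) + 14340 = (6285281/12905160 + 1/393) + 14340 = 275891177/563525320 + 14340 = 8081228979977/563525320 ≈ 14340.)
R - N(-19) = 8081228979977/563525320 - (12 - 19) = 8081228979977/563525320 - 1*(-7) = 8081228979977/563525320 + 7 = 8085173657217/563525320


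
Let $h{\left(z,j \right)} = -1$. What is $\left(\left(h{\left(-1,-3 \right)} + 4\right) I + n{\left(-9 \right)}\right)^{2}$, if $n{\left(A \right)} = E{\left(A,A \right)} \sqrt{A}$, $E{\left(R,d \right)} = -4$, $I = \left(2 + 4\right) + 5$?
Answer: $945 - 792 i \approx 945.0 - 792.0 i$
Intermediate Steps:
$I = 11$ ($I = 6 + 5 = 11$)
$n{\left(A \right)} = - 4 \sqrt{A}$
$\left(\left(h{\left(-1,-3 \right)} + 4\right) I + n{\left(-9 \right)}\right)^{2} = \left(\left(-1 + 4\right) 11 - 4 \sqrt{-9}\right)^{2} = \left(3 \cdot 11 - 4 \cdot 3 i\right)^{2} = \left(33 - 12 i\right)^{2}$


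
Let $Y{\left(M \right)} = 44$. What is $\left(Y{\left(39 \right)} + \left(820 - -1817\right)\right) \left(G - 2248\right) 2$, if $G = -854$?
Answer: $-16632924$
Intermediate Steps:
$\left(Y{\left(39 \right)} + \left(820 - -1817\right)\right) \left(G - 2248\right) 2 = \left(44 + \left(820 - -1817\right)\right) \left(-854 - 2248\right) 2 = \left(44 + \left(820 + 1817\right)\right) \left(-3102\right) 2 = \left(44 + 2637\right) \left(-3102\right) 2 = 2681 \left(-3102\right) 2 = \left(-8316462\right) 2 = -16632924$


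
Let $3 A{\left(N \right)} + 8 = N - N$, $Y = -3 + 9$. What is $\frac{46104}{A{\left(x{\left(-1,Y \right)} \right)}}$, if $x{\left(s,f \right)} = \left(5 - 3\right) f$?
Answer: $-17289$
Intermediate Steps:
$Y = 6$
$x{\left(s,f \right)} = 2 f$
$A{\left(N \right)} = - \frac{8}{3}$ ($A{\left(N \right)} = - \frac{8}{3} + \frac{N - N}{3} = - \frac{8}{3} + \frac{1}{3} \cdot 0 = - \frac{8}{3} + 0 = - \frac{8}{3}$)
$\frac{46104}{A{\left(x{\left(-1,Y \right)} \right)}} = \frac{46104}{- \frac{8}{3}} = 46104 \left(- \frac{3}{8}\right) = -17289$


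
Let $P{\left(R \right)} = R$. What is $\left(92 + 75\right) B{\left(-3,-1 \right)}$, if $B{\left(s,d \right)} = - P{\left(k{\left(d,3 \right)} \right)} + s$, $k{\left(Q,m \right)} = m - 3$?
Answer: $-501$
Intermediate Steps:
$k{\left(Q,m \right)} = -3 + m$ ($k{\left(Q,m \right)} = m - 3 = -3 + m$)
$B{\left(s,d \right)} = s$ ($B{\left(s,d \right)} = - (-3 + 3) + s = \left(-1\right) 0 + s = 0 + s = s$)
$\left(92 + 75\right) B{\left(-3,-1 \right)} = \left(92 + 75\right) \left(-3\right) = 167 \left(-3\right) = -501$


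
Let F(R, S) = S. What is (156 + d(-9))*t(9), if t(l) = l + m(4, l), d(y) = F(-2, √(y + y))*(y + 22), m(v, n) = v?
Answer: 2028 + 507*I*√2 ≈ 2028.0 + 717.01*I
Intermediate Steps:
d(y) = √2*√y*(22 + y) (d(y) = √(y + y)*(y + 22) = √(2*y)*(22 + y) = (√2*√y)*(22 + y) = √2*√y*(22 + y))
t(l) = 4 + l (t(l) = l + 4 = 4 + l)
(156 + d(-9))*t(9) = (156 + √2*√(-9)*(22 - 9))*(4 + 9) = (156 + √2*(3*I)*13)*13 = (156 + 39*I*√2)*13 = 2028 + 507*I*√2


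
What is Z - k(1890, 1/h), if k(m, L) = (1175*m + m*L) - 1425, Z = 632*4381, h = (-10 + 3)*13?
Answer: 7143341/13 ≈ 5.4949e+5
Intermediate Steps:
h = -91 (h = -7*13 = -91)
Z = 2768792
k(m, L) = -1425 + 1175*m + L*m (k(m, L) = (1175*m + L*m) - 1425 = -1425 + 1175*m + L*m)
Z - k(1890, 1/h) = 2768792 - (-1425 + 1175*1890 + 1890/(-91)) = 2768792 - (-1425 + 2220750 - 1/91*1890) = 2768792 - (-1425 + 2220750 - 270/13) = 2768792 - 1*28850955/13 = 2768792 - 28850955/13 = 7143341/13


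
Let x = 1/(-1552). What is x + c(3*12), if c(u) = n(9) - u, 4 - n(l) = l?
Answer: -63633/1552 ≈ -41.001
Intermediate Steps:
n(l) = 4 - l
x = -1/1552 ≈ -0.00064433
c(u) = -5 - u (c(u) = (4 - 1*9) - u = (4 - 9) - u = -5 - u)
x + c(3*12) = -1/1552 + (-5 - 3*12) = -1/1552 + (-5 - 1*36) = -1/1552 + (-5 - 36) = -1/1552 - 41 = -63633/1552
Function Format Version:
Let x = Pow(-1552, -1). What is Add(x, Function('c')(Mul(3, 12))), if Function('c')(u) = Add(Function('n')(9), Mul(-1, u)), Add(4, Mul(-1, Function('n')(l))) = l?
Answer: Rational(-63633, 1552) ≈ -41.001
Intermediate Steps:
Function('n')(l) = Add(4, Mul(-1, l))
x = Rational(-1, 1552) ≈ -0.00064433
Function('c')(u) = Add(-5, Mul(-1, u)) (Function('c')(u) = Add(Add(4, Mul(-1, 9)), Mul(-1, u)) = Add(Add(4, -9), Mul(-1, u)) = Add(-5, Mul(-1, u)))
Add(x, Function('c')(Mul(3, 12))) = Add(Rational(-1, 1552), Add(-5, Mul(-1, Mul(3, 12)))) = Add(Rational(-1, 1552), Add(-5, Mul(-1, 36))) = Add(Rational(-1, 1552), Add(-5, -36)) = Add(Rational(-1, 1552), -41) = Rational(-63633, 1552)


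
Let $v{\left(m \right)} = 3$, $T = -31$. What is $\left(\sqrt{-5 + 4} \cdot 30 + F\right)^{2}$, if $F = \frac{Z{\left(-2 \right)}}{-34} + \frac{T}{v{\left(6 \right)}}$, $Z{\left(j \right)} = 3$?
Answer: $\frac{\left(1063 - 3060 i\right)^{2}}{10404} \approx -791.39 - 625.29 i$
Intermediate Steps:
$F = - \frac{1063}{102}$ ($F = \frac{3}{-34} - \frac{31}{3} = 3 \left(- \frac{1}{34}\right) - \frac{31}{3} = - \frac{3}{34} - \frac{31}{3} = - \frac{1063}{102} \approx -10.422$)
$\left(\sqrt{-5 + 4} \cdot 30 + F\right)^{2} = \left(\sqrt{-5 + 4} \cdot 30 - \frac{1063}{102}\right)^{2} = \left(\sqrt{-1} \cdot 30 - \frac{1063}{102}\right)^{2} = \left(i 30 - \frac{1063}{102}\right)^{2} = \left(30 i - \frac{1063}{102}\right)^{2} = \left(- \frac{1063}{102} + 30 i\right)^{2}$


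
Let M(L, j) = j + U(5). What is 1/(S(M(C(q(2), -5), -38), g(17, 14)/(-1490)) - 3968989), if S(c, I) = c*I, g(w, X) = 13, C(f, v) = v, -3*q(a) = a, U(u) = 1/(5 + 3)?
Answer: -11920/47310344941 ≈ -2.5195e-7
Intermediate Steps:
U(u) = 1/8
q(a) = -a/3
M(L, j) = 1/8 + j (M(L, j) = j + 1/8 = 1/8 + j)
S(c, I) = I*c
1/(S(M(C(q(2), -5), -38), g(17, 14)/(-1490)) - 3968989) = 1/((13/(-1490))*(1/8 - 38) - 3968989) = 1/((13*(-1/1490))*(-303/8) - 3968989) = 1/(-13/1490*(-303/8) - 3968989) = 1/(3939/11920 - 3968989) = 1/(-47310344941/11920) = -11920/47310344941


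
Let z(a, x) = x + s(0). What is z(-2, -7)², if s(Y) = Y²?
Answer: 49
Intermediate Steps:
z(a, x) = x (z(a, x) = x + 0² = x + 0 = x)
z(-2, -7)² = (-7)² = 49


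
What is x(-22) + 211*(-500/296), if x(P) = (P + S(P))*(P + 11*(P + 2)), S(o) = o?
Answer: 761577/74 ≈ 10292.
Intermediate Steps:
x(P) = 2*P*(22 + 12*P) (x(P) = (P + P)*(P + 11*(P + 2)) = (2*P)*(P + 11*(2 + P)) = (2*P)*(P + (22 + 11*P)) = (2*P)*(22 + 12*P) = 2*P*(22 + 12*P))
x(-22) + 211*(-500/296) = 4*(-22)*(11 + 6*(-22)) + 211*(-500/296) = 4*(-22)*(11 - 132) + 211*(-500*1/296) = 4*(-22)*(-121) + 211*(-125/74) = 10648 - 26375/74 = 761577/74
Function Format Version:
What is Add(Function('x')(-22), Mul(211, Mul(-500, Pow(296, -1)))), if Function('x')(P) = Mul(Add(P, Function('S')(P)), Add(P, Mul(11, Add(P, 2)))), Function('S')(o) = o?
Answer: Rational(761577, 74) ≈ 10292.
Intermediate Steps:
Function('x')(P) = Mul(2, P, Add(22, Mul(12, P))) (Function('x')(P) = Mul(Add(P, P), Add(P, Mul(11, Add(P, 2)))) = Mul(Mul(2, P), Add(P, Mul(11, Add(2, P)))) = Mul(Mul(2, P), Add(P, Add(22, Mul(11, P)))) = Mul(Mul(2, P), Add(22, Mul(12, P))) = Mul(2, P, Add(22, Mul(12, P))))
Add(Function('x')(-22), Mul(211, Mul(-500, Pow(296, -1)))) = Add(Mul(4, -22, Add(11, Mul(6, -22))), Mul(211, Mul(-500, Pow(296, -1)))) = Add(Mul(4, -22, Add(11, -132)), Mul(211, Mul(-500, Rational(1, 296)))) = Add(Mul(4, -22, -121), Mul(211, Rational(-125, 74))) = Add(10648, Rational(-26375, 74)) = Rational(761577, 74)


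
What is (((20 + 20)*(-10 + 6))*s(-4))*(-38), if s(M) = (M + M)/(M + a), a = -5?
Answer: 48640/9 ≈ 5404.4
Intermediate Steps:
s(M) = 2*M/(-5 + M) (s(M) = (M + M)/(M - 5) = (2*M)/(-5 + M) = 2*M/(-5 + M))
(((20 + 20)*(-10 + 6))*s(-4))*(-38) = (((20 + 20)*(-10 + 6))*(2*(-4)/(-5 - 4)))*(-38) = ((40*(-4))*(2*(-4)/(-9)))*(-38) = -320*(-4)*(-1)/9*(-38) = -160*8/9*(-38) = -1280/9*(-38) = 48640/9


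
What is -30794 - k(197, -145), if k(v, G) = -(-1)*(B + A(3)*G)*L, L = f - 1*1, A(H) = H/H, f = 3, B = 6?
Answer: -30516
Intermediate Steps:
A(H) = 1
L = 2 (L = 3 - 1*1 = 3 - 1 = 2)
k(v, G) = 12 + 2*G (k(v, G) = -(-1)*(6 + 1*G)*2 = -(-1)*(6 + G)*2 = -(-1)*(12 + 2*G) = -(-12 - 2*G) = 12 + 2*G)
-30794 - k(197, -145) = -30794 - (12 + 2*(-145)) = -30794 - (12 - 290) = -30794 - 1*(-278) = -30794 + 278 = -30516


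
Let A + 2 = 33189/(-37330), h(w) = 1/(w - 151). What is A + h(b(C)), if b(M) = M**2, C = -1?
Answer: -810734/279975 ≈ -2.8957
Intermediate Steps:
h(w) = 1/(-151 + w)
A = -107849/37330 (A = -2 + 33189/(-37330) = -2 + 33189*(-1/37330) = -2 - 33189/37330 = -107849/37330 ≈ -2.8891)
A + h(b(C)) = -107849/37330 + 1/(-151 + (-1)**2) = -107849/37330 + 1/(-151 + 1) = -107849/37330 + 1/(-150) = -107849/37330 - 1/150 = -810734/279975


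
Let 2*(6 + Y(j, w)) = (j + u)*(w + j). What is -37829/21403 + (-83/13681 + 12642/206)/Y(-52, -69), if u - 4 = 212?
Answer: -7809960833979/4403343593834 ≈ -1.7736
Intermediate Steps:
u = 216 (u = 4 + 212 = 216)
Y(j, w) = -6 + (216 + j)*(j + w)/2 (Y(j, w) = -6 + ((j + 216)*(w + j))/2 = -6 + ((216 + j)*(j + w))/2 = -6 + (216 + j)*(j + w)/2)
-37829/21403 + (-83/13681 + 12642/206)/Y(-52, -69) = -37829/21403 + (-83/13681 + 12642/206)/(-6 + (1/2)*(-52)**2 + 108*(-52) + 108*(-69) + (1/2)*(-52)*(-69)) = -37829*1/21403 + (-83*1/13681 + 12642*(1/206))/(-6 + (1/2)*2704 - 5616 - 7452 + 1794) = -37829/21403 + (-83/13681 + 6321/103)/(-6 + 1352 - 5616 - 7452 + 1794) = -37829/21403 + (86469052/1409143)/(-9928) = -37829/21403 + (86469052/1409143)*(-1/9928) = -37829/21403 - 21617263/3497492926 = -7809960833979/4403343593834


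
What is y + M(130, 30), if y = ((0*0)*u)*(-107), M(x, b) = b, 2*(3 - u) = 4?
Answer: 30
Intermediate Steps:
u = 1 (u = 3 - ½*4 = 3 - 2 = 1)
y = 0 (y = ((0*0)*1)*(-107) = (0*1)*(-107) = 0*(-107) = 0)
y + M(130, 30) = 0 + 30 = 30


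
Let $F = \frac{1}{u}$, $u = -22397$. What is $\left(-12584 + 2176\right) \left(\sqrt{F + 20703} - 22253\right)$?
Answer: $231609224 - \frac{10408 \sqrt{10385154960730}}{22397} \approx 2.3011 \cdot 10^{8}$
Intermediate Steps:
$F = - \frac{1}{22397}$ ($F = \frac{1}{-22397} = - \frac{1}{22397} \approx -4.4649 \cdot 10^{-5}$)
$\left(-12584 + 2176\right) \left(\sqrt{F + 20703} - 22253\right) = \left(-12584 + 2176\right) \left(\sqrt{- \frac{1}{22397} + 20703} - 22253\right) = - 10408 \left(\sqrt{\frac{463685090}{22397}} - 22253\right) = - 10408 \left(\frac{\sqrt{10385154960730}}{22397} - 22253\right) = - 10408 \left(-22253 + \frac{\sqrt{10385154960730}}{22397}\right) = 231609224 - \frac{10408 \sqrt{10385154960730}}{22397}$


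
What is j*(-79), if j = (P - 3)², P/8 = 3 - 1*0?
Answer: -34839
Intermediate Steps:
P = 24 (P = 8*(3 - 1*0) = 8*(3 + 0) = 8*3 = 24)
j = 441 (j = (24 - 3)² = 21² = 441)
j*(-79) = 441*(-79) = -34839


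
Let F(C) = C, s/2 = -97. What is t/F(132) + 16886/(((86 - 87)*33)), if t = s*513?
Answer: -83533/66 ≈ -1265.7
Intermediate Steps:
s = -194 (s = 2*(-97) = -194)
t = -99522 (t = -194*513 = -99522)
t/F(132) + 16886/(((86 - 87)*33)) = -99522/132 + 16886/(((86 - 87)*33)) = -99522*1/132 + 16886/((-1*33)) = -16587/22 + 16886/(-33) = -16587/22 + 16886*(-1/33) = -16587/22 - 16886/33 = -83533/66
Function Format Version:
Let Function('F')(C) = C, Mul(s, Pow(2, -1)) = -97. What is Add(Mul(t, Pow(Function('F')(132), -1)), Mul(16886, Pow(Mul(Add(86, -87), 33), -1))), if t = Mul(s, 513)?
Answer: Rational(-83533, 66) ≈ -1265.7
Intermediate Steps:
s = -194 (s = Mul(2, -97) = -194)
t = -99522 (t = Mul(-194, 513) = -99522)
Add(Mul(t, Pow(Function('F')(132), -1)), Mul(16886, Pow(Mul(Add(86, -87), 33), -1))) = Add(Mul(-99522, Pow(132, -1)), Mul(16886, Pow(Mul(Add(86, -87), 33), -1))) = Add(Mul(-99522, Rational(1, 132)), Mul(16886, Pow(Mul(-1, 33), -1))) = Add(Rational(-16587, 22), Mul(16886, Pow(-33, -1))) = Add(Rational(-16587, 22), Mul(16886, Rational(-1, 33))) = Add(Rational(-16587, 22), Rational(-16886, 33)) = Rational(-83533, 66)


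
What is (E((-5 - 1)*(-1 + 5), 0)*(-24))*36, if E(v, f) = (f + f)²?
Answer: 0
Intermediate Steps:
E(v, f) = 4*f² (E(v, f) = (2*f)² = 4*f²)
(E((-5 - 1)*(-1 + 5), 0)*(-24))*36 = ((4*0²)*(-24))*36 = ((4*0)*(-24))*36 = (0*(-24))*36 = 0*36 = 0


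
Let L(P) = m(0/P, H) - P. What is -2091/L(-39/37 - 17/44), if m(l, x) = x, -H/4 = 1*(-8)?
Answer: -1134716/18147 ≈ -62.529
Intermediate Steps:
H = 32 (H = -4*(-8) = 32)
L(P) = 32 - P
-2091/L(-39/37 - 17/44) = -2091/(32 - (-39/37 - 17/44)) = -2091/(32 - 1*(-2345/1628)) = -2091/(32 + 2345/1628) = -2091/54441/1628 = -2091*1628/54441 = -1134716/18147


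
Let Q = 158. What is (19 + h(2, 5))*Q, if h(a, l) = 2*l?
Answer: 4582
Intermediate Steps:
(19 + h(2, 5))*Q = (19 + 2*5)*158 = (19 + 10)*158 = 29*158 = 4582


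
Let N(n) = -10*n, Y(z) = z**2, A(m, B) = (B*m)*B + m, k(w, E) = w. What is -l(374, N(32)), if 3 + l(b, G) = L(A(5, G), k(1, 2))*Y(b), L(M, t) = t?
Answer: -139873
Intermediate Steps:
A(m, B) = m + m*B**2 (A(m, B) = m*B**2 + m = m + m*B**2)
l(b, G) = -3 + b**2 (l(b, G) = -3 + 1*b**2 = -3 + b**2)
-l(374, N(32)) = -(-3 + 374**2) = -(-3 + 139876) = -1*139873 = -139873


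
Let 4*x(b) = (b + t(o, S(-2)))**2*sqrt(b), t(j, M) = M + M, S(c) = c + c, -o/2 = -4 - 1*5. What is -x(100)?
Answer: -21160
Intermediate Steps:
o = 18 (o = -2*(-4 - 1*5) = -2*(-4 - 5) = -2*(-9) = 18)
S(c) = 2*c
t(j, M) = 2*M
x(b) = sqrt(b)*(-8 + b)**2/4 (x(b) = ((b + 2*(2*(-2)))**2*sqrt(b))/4 = ((b + 2*(-4))**2*sqrt(b))/4 = ((b - 8)**2*sqrt(b))/4 = ((-8 + b)**2*sqrt(b))/4 = (sqrt(b)*(-8 + b)**2)/4 = sqrt(b)*(-8 + b)**2/4)
-x(100) = -sqrt(100)*(-8 + 100)**2/4 = -10*92**2/4 = -10*8464/4 = -1*21160 = -21160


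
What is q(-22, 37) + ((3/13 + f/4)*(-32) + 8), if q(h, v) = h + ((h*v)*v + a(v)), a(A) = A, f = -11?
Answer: -390187/13 ≈ -30014.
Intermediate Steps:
q(h, v) = h + v + h*v² (q(h, v) = h + ((h*v)*v + v) = h + (h*v² + v) = h + (v + h*v²) = h + v + h*v²)
q(-22, 37) + ((3/13 + f/4)*(-32) + 8) = (-22 + 37 - 22*37²) + ((3/13 - 11/4)*(-32) + 8) = (-22 + 37 - 22*1369) + ((3*(1/13) - 11*¼)*(-32) + 8) = (-22 + 37 - 30118) + ((3/13 - 11/4)*(-32) + 8) = -30103 + (-131/52*(-32) + 8) = -30103 + (1048/13 + 8) = -30103 + 1152/13 = -390187/13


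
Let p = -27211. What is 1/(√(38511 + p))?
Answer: √113/1130 ≈ 0.0094072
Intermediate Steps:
1/(√(38511 + p)) = 1/(√(38511 - 27211)) = 1/(√11300) = 1/(10*√113) = √113/1130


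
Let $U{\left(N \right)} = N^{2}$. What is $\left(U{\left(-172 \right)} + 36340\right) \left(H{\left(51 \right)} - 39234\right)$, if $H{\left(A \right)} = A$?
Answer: $-2583100092$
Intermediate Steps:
$\left(U{\left(-172 \right)} + 36340\right) \left(H{\left(51 \right)} - 39234\right) = \left(\left(-172\right)^{2} + 36340\right) \left(51 - 39234\right) = \left(29584 + 36340\right) \left(-39183\right) = 65924 \left(-39183\right) = -2583100092$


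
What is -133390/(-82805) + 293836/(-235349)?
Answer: 1412422626/3897614789 ≈ 0.36238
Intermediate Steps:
-133390/(-82805) + 293836/(-235349) = -133390*(-1/82805) + 293836*(-1/235349) = 26678/16561 - 293836/235349 = 1412422626/3897614789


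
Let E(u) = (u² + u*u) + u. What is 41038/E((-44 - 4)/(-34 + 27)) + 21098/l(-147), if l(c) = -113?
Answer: 61459447/279336 ≈ 220.02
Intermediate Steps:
E(u) = u + 2*u² (E(u) = (u² + u²) + u = 2*u² + u = u + 2*u²)
41038/E((-44 - 4)/(-34 + 27)) + 21098/l(-147) = 41038/((((-44 - 4)/(-34 + 27))*(1 + 2*((-44 - 4)/(-34 + 27))))) + 21098/(-113) = 41038/(((-48/(-7))*(1 + 2*(-48/(-7))))) + 21098*(-1/113) = 41038/(((-48*(-⅐))*(1 + 2*(-48*(-⅐))))) - 21098/113 = 41038/((48*(1 + 2*(48/7))/7)) - 21098/113 = 41038/((48*(1 + 96/7)/7)) - 21098/113 = 41038/(((48/7)*(103/7))) - 21098/113 = 41038/(4944/49) - 21098/113 = 41038*(49/4944) - 21098/113 = 1005431/2472 - 21098/113 = 61459447/279336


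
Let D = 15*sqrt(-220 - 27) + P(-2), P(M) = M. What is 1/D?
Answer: -2/55579 - 15*I*sqrt(247)/55579 ≈ -3.5985e-5 - 0.0042416*I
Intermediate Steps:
D = -2 + 15*I*sqrt(247) (D = 15*sqrt(-220 - 27) - 2 = 15*sqrt(-247) - 2 = 15*(I*sqrt(247)) - 2 = 15*I*sqrt(247) - 2 = -2 + 15*I*sqrt(247) ≈ -2.0 + 235.74*I)
1/D = 1/(-2 + 15*I*sqrt(247))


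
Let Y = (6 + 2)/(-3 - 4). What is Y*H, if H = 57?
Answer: -456/7 ≈ -65.143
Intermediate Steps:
Y = -8/7 (Y = 8/(-7) = 8*(-1/7) = -8/7 ≈ -1.1429)
Y*H = -8/7*57 = -456/7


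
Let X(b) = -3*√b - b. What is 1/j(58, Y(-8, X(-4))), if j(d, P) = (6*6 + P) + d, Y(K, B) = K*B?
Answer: 31/3074 - 12*I/1537 ≈ 0.010085 - 0.0078074*I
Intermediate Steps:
X(b) = -b - 3*√b
Y(K, B) = B*K
j(d, P) = 36 + P + d (j(d, P) = (36 + P) + d = 36 + P + d)
1/j(58, Y(-8, X(-4))) = 1/(36 + (-1*(-4) - 6*I)*(-8) + 58) = 1/(36 + (4 - 6*I)*(-8) + 58) = 1/(36 + (-32 + 48*I) + 58) = 1/(62 + 48*I) = (62 - 48*I)/6148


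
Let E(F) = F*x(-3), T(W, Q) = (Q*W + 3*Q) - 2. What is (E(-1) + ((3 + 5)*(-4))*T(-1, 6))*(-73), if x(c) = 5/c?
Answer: 69715/3 ≈ 23238.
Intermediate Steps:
T(W, Q) = -2 + 3*Q + Q*W (T(W, Q) = (3*Q + Q*W) - 2 = -2 + 3*Q + Q*W)
E(F) = -5*F/3 (E(F) = F*(5/(-3)) = F*(5*(-⅓)) = F*(-5/3) = -5*F/3)
(E(-1) + ((3 + 5)*(-4))*T(-1, 6))*(-73) = (-5/3*(-1) + ((3 + 5)*(-4))*(-2 + 3*6 + 6*(-1)))*(-73) = (5/3 + (8*(-4))*(-2 + 18 - 6))*(-73) = (5/3 - 32*10)*(-73) = (5/3 - 320)*(-73) = -955/3*(-73) = 69715/3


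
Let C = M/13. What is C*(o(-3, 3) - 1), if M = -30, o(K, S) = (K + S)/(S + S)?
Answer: 30/13 ≈ 2.3077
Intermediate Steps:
o(K, S) = (K + S)/(2*S) (o(K, S) = (K + S)/((2*S)) = (K + S)*(1/(2*S)) = (K + S)/(2*S))
C = -30/13 ≈ -2.3077
C*(o(-3, 3) - 1) = -30*((½)*(-3 + 3)/3 - 1)/13 = -30*((½)*(⅓)*0 - 1)/13 = -30*(0 - 1)/13 = -30/13*(-1) = 30/13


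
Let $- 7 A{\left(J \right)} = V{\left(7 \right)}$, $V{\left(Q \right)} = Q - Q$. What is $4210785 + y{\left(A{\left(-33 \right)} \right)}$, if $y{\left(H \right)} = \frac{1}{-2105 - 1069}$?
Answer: $\frac{13365031589}{3174} \approx 4.2108 \cdot 10^{6}$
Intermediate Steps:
$V{\left(Q \right)} = 0$
$A{\left(J \right)} = 0$ ($A{\left(J \right)} = \left(- \frac{1}{7}\right) 0 = 0$)
$y{\left(H \right)} = - \frac{1}{3174}$ ($y{\left(H \right)} = \frac{1}{-3174} = - \frac{1}{3174}$)
$4210785 + y{\left(A{\left(-33 \right)} \right)} = 4210785 - \frac{1}{3174} = \frac{13365031589}{3174}$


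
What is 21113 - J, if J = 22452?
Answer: -1339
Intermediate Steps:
21113 - J = 21113 - 1*22452 = 21113 - 22452 = -1339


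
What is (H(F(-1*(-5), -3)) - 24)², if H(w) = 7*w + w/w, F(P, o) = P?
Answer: 144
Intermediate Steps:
H(w) = 1 + 7*w (H(w) = 7*w + 1 = 1 + 7*w)
(H(F(-1*(-5), -3)) - 24)² = ((1 + 7*(-1*(-5))) - 24)² = ((1 + 7*5) - 24)² = ((1 + 35) - 24)² = (36 - 24)² = 12² = 144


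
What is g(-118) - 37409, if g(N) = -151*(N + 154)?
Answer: -42845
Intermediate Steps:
g(N) = -23254 - 151*N (g(N) = -151*(154 + N) = -23254 - 151*N)
g(-118) - 37409 = (-23254 - 151*(-118)) - 37409 = (-23254 + 17818) - 37409 = -5436 - 37409 = -42845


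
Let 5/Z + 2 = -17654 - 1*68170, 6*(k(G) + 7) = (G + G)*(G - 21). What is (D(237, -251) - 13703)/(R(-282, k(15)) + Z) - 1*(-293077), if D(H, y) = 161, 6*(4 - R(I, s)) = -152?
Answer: 2210027977745/7552673 ≈ 2.9262e+5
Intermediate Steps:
k(G) = -7 + G*(-21 + G)/3 (k(G) = -7 + ((G + G)*(G - 21))/6 = -7 + ((2*G)*(-21 + G))/6 = -7 + (2*G*(-21 + G))/6 = -7 + G*(-21 + G)/3)
R(I, s) = 88/3 (R(I, s) = 4 - ⅙*(-152) = 4 + 76/3 = 88/3)
Z = -5/85826 (Z = 5/(-2 + (-17654 - 1*68170)) = 5/(-2 + (-17654 - 68170)) = 5/(-2 - 85824) = 5/(-85826) = 5*(-1/85826) = -5/85826 ≈ -5.8257e-5)
(D(237, -251) - 13703)/(R(-282, k(15)) + Z) - 1*(-293077) = (161 - 13703)/(88/3 - 5/85826) - 1*(-293077) = -13542/7552673/257478 + 293077 = -13542*257478/7552673 + 293077 = -3486767076/7552673 + 293077 = 2210027977745/7552673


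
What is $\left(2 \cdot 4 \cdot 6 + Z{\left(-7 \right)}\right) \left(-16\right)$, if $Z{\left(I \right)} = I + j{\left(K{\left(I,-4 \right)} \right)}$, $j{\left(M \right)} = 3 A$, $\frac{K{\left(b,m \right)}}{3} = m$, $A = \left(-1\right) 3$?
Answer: $-512$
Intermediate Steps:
$A = -3$
$K{\left(b,m \right)} = 3 m$
$j{\left(M \right)} = -9$ ($j{\left(M \right)} = 3 \left(-3\right) = -9$)
$Z{\left(I \right)} = -9 + I$ ($Z{\left(I \right)} = I - 9 = -9 + I$)
$\left(2 \cdot 4 \cdot 6 + Z{\left(-7 \right)}\right) \left(-16\right) = \left(2 \cdot 4 \cdot 6 - 16\right) \left(-16\right) = \left(8 \cdot 6 - 16\right) \left(-16\right) = \left(48 - 16\right) \left(-16\right) = 32 \left(-16\right) = -512$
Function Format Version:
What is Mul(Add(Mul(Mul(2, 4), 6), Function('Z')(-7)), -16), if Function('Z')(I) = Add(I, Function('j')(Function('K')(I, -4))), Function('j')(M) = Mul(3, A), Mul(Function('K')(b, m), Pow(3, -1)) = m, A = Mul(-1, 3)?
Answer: -512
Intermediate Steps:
A = -3
Function('K')(b, m) = Mul(3, m)
Function('j')(M) = -9 (Function('j')(M) = Mul(3, -3) = -9)
Function('Z')(I) = Add(-9, I) (Function('Z')(I) = Add(I, -9) = Add(-9, I))
Mul(Add(Mul(Mul(2, 4), 6), Function('Z')(-7)), -16) = Mul(Add(Mul(Mul(2, 4), 6), Add(-9, -7)), -16) = Mul(Add(Mul(8, 6), -16), -16) = Mul(Add(48, -16), -16) = Mul(32, -16) = -512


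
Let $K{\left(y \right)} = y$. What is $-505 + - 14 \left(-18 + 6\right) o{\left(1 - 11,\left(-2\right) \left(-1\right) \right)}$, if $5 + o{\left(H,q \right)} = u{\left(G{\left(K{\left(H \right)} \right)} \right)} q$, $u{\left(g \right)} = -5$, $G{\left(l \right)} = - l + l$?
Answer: $-3025$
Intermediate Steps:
$G{\left(l \right)} = 0$
$o{\left(H,q \right)} = -5 - 5 q$
$-505 + - 14 \left(-18 + 6\right) o{\left(1 - 11,\left(-2\right) \left(-1\right) \right)} = -505 + - 14 \left(-18 + 6\right) \left(-5 - 5 \left(\left(-2\right) \left(-1\right)\right)\right) = -505 + \left(-14\right) \left(-12\right) \left(-5 - 10\right) = -505 + 168 \left(-5 - 10\right) = -505 + 168 \left(-15\right) = -505 - 2520 = -3025$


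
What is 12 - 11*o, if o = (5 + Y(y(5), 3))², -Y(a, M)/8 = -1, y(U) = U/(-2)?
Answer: -1847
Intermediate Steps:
y(U) = -U/2 (y(U) = U*(-½) = -U/2)
Y(a, M) = 8 (Y(a, M) = -8*(-1) = 8)
o = 169 (o = (5 + 8)² = 13² = 169)
12 - 11*o = 12 - 11*169 = 12 - 1859 = -1847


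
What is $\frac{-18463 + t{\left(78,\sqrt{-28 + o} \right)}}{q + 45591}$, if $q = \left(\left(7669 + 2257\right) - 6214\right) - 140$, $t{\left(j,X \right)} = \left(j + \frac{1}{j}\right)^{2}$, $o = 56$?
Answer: $- \frac{75301667}{299107692} \approx -0.25175$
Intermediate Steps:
$q = 3572$ ($q = \left(9926 - 6214\right) - 140 = 3712 - 140 = 3572$)
$\frac{-18463 + t{\left(78,\sqrt{-28 + o} \right)}}{q + 45591} = \frac{-18463 + \frac{\left(1 + 78^{2}\right)^{2}}{6084}}{3572 + 45591} = \frac{-18463 + \frac{\left(1 + 6084\right)^{2}}{6084}}{49163} = \left(-18463 + \frac{6085^{2}}{6084}\right) \frac{1}{49163} = \left(-18463 + \frac{1}{6084} \cdot 37027225\right) \frac{1}{49163} = \left(-18463 + \frac{37027225}{6084}\right) \frac{1}{49163} = \left(- \frac{75301667}{6084}\right) \frac{1}{49163} = - \frac{75301667}{299107692}$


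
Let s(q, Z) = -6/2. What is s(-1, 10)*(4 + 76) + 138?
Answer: -102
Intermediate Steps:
s(q, Z) = -3 (s(q, Z) = -6*½ = -3)
s(-1, 10)*(4 + 76) + 138 = -3*(4 + 76) + 138 = -3*80 + 138 = -240 + 138 = -102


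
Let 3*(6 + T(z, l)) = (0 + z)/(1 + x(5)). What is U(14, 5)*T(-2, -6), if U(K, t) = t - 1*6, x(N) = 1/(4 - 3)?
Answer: 19/3 ≈ 6.3333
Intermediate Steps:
x(N) = 1 (x(N) = 1/1 = 1)
T(z, l) = -6 + z/6 (T(z, l) = -6 + ((0 + z)/(1 + 1))/3 = -6 + (z/2)/3 = -6 + z/6)
U(K, t) = -6 + t (U(K, t) = t - 6 = -6 + t)
U(14, 5)*T(-2, -6) = (-6 + 5)*(-6 + (1/6)*(-2)) = -(-6 - 1/3) = -1*(-19/3) = 19/3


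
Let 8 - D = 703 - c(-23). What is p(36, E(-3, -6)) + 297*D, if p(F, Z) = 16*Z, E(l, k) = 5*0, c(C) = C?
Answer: -213246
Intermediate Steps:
E(l, k) = 0
D = -718 (D = 8 - (703 - 1*(-23)) = 8 - (703 + 23) = 8 - 1*726 = 8 - 726 = -718)
p(36, E(-3, -6)) + 297*D = 16*0 + 297*(-718) = 0 - 213246 = -213246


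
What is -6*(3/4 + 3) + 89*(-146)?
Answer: -26033/2 ≈ -13017.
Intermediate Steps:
-6*(3/4 + 3) + 89*(-146) = -6*(3*(¼) + 3) - 12994 = -6*(¾ + 3) - 12994 = -6*15/4 - 12994 = -45/2 - 12994 = -26033/2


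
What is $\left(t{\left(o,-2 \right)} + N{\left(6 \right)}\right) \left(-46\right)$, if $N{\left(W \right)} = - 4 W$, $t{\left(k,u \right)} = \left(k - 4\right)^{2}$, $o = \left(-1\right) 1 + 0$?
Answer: $-46$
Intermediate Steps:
$o = -1$ ($o = -1 + 0 = -1$)
$t{\left(k,u \right)} = \left(-4 + k\right)^{2}$
$\left(t{\left(o,-2 \right)} + N{\left(6 \right)}\right) \left(-46\right) = \left(\left(-4 - 1\right)^{2} - 24\right) \left(-46\right) = \left(\left(-5\right)^{2} - 24\right) \left(-46\right) = \left(25 - 24\right) \left(-46\right) = 1 \left(-46\right) = -46$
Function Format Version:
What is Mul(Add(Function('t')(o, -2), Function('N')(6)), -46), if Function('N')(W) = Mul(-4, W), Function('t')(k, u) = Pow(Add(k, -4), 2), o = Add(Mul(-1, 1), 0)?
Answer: -46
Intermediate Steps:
o = -1 (o = Add(-1, 0) = -1)
Function('t')(k, u) = Pow(Add(-4, k), 2)
Mul(Add(Function('t')(o, -2), Function('N')(6)), -46) = Mul(Add(Pow(Add(-4, -1), 2), Mul(-4, 6)), -46) = Mul(Add(Pow(-5, 2), -24), -46) = Mul(Add(25, -24), -46) = Mul(1, -46) = -46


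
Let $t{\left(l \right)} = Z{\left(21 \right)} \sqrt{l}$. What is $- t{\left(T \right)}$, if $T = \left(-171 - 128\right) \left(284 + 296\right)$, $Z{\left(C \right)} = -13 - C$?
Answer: $68 i \sqrt{43355} \approx 14159.0 i$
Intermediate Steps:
$T = -173420$ ($T = \left(-299\right) 580 = -173420$)
$t{\left(l \right)} = - 34 \sqrt{l}$ ($t{\left(l \right)} = \left(-13 - 21\right) \sqrt{l} = - 34 \sqrt{l}$)
$- t{\left(T \right)} = - \left(-34\right) \sqrt{-173420} = - \left(-34\right) 2 i \sqrt{43355} = - \left(-68\right) i \sqrt{43355} = 68 i \sqrt{43355}$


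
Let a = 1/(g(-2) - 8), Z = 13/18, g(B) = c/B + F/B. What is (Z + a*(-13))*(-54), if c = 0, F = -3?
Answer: -147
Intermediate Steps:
g(B) = -3/B (g(B) = 0/B - 3/B = 0 - 3/B = -3/B)
Z = 13/18 (Z = 13*(1/18) = 13/18 ≈ 0.72222)
a = -2/13 (a = 1/(-3/(-2) - 8) = 1/(-3*(-1/2) - 8) = 1/(3/2 - 8) = 1/(-13/2) = -2/13 ≈ -0.15385)
(Z + a*(-13))*(-54) = (13/18 - 2/13*(-13))*(-54) = (13/18 + 2)*(-54) = (49/18)*(-54) = -147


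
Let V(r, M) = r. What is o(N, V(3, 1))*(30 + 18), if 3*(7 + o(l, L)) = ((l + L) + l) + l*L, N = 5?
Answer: 112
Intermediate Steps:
o(l, L) = -7 + L/3 + 2*l/3 + L*l/3 (o(l, L) = -7 + (((l + L) + l) + l*L)/3 = -7 + (((L + l) + l) + L*l)/3 = -7 + ((L + 2*l) + L*l)/3 = -7 + (L + 2*l + L*l)/3 = -7 + (L/3 + 2*l/3 + L*l/3) = -7 + L/3 + 2*l/3 + L*l/3)
o(N, V(3, 1))*(30 + 18) = (-7 + (⅓)*3 + (⅔)*5 + (⅓)*3*5)*(30 + 18) = (-7 + 1 + 10/3 + 5)*48 = (7/3)*48 = 112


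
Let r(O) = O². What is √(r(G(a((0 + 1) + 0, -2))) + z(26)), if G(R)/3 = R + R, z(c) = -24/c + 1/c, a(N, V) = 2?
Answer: 61*√26/26 ≈ 11.963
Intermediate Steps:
z(c) = -23/c (z(c) = -24/c + 1/c = -23/c)
G(R) = 6*R (G(R) = 3*(R + R) = 3*(2*R) = 6*R)
√(r(G(a((0 + 1) + 0, -2))) + z(26)) = √((6*2)² - 23/26) = √(12² - 23*1/26) = √(144 - 23/26) = √(3721/26) = 61*√26/26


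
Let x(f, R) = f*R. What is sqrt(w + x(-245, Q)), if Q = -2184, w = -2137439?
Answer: I*sqrt(1602359) ≈ 1265.8*I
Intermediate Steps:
x(f, R) = R*f
sqrt(w + x(-245, Q)) = sqrt(-2137439 - 2184*(-245)) = sqrt(-2137439 + 535080) = sqrt(-1602359) = I*sqrt(1602359)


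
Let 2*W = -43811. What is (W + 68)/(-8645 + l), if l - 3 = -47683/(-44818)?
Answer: 978713075/387269473 ≈ 2.5272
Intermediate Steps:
W = -43811/2 (W = (1/2)*(-43811) = -43811/2 ≈ -21906.)
l = 182137/44818 (l = 3 - 47683/(-44818) = 3 - 47683*(-1/44818) = 3 + 47683/44818 = 182137/44818 ≈ 4.0639)
(W + 68)/(-8645 + l) = (-43811/2 + 68)/(-8645 + 182137/44818) = -43675/(2*(-387269473/44818)) = -43675/2*(-44818/387269473) = 978713075/387269473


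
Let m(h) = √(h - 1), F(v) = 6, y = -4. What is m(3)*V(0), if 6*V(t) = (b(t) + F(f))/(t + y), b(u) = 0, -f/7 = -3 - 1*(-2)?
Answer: -√2/4 ≈ -0.35355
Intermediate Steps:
f = 7 (f = -7*(-3 - 1*(-2)) = -7*(-3 + 2) = -7*(-1) = 7)
m(h) = √(-1 + h)
V(t) = 1/(-4 + t) (V(t) = ((0 + 6)/(t - 4))/6 = (6/(-4 + t))/6 = 1/(-4 + t))
m(3)*V(0) = √(-1 + 3)/(-4 + 0) = √2/(-4) = √2*(-¼) = -√2/4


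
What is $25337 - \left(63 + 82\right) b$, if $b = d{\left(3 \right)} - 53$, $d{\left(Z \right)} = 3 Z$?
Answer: $31717$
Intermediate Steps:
$b = -44$ ($b = 3 \cdot 3 - 53 = 9 - 53 = -44$)
$25337 - \left(63 + 82\right) b = 25337 - \left(63 + 82\right) \left(-44\right) = 25337 - 145 \left(-44\right) = 25337 - -6380 = 25337 + 6380 = 31717$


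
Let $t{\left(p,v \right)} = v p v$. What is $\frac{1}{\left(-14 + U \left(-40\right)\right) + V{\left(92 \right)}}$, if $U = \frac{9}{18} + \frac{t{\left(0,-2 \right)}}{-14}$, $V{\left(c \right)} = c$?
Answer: $\frac{1}{58} \approx 0.017241$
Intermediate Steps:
$t{\left(p,v \right)} = p v^{2}$ ($t{\left(p,v \right)} = p v v = p v^{2}$)
$U = \frac{1}{2}$ ($U = \frac{9}{18} + \frac{0 \left(-2\right)^{2}}{-14} = 9 \cdot \frac{1}{18} + 0 \cdot 4 \left(- \frac{1}{14}\right) = \frac{1}{2} + 0 \left(- \frac{1}{14}\right) = \frac{1}{2} + 0 = \frac{1}{2} \approx 0.5$)
$\frac{1}{\left(-14 + U \left(-40\right)\right) + V{\left(92 \right)}} = \frac{1}{\left(-14 + \frac{1}{2} \left(-40\right)\right) + 92} = \frac{1}{\left(-14 - 20\right) + 92} = \frac{1}{-34 + 92} = \frac{1}{58}$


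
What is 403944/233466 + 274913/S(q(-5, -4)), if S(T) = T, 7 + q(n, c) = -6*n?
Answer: 10698688195/894953 ≈ 11954.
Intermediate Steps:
q(n, c) = -7 - 6*n
403944/233466 + 274913/S(q(-5, -4)) = 403944/233466 + 274913/(-7 - 6*(-5)) = 403944*(1/233466) + 274913/(-7 + 30) = 67324/38911 + 274913/23 = 10698688195/894953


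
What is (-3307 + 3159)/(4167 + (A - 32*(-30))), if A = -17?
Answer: -74/2555 ≈ -0.028963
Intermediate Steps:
(-3307 + 3159)/(4167 + (A - 32*(-30))) = (-3307 + 3159)/(4167 + (-17 - 32*(-30))) = -148/(4167 + (-17 + 960)) = -148/(4167 + 943) = -148/5110 = -148*1/5110 = -74/2555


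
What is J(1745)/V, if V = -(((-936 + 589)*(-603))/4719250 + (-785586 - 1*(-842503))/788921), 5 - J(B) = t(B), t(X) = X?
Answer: 21522328395000/1440797911 ≈ 14938.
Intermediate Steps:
J(B) = 5 - B
V = -1440797911/12369154250 (V = -(-347*(-603)*(1/4719250) + (-785586 + 842503)*(1/788921)) = -(209241*(1/4719250) + 56917*(1/788921)) = -(209241/4719250 + 8131/112703) = -1*1440797911/12369154250 = -1440797911/12369154250 ≈ -0.11648)
J(1745)/V = (5 - 1*1745)/(-1440797911/12369154250) = (5 - 1745)*(-12369154250/1440797911) = -1740*(-12369154250/1440797911) = 21522328395000/1440797911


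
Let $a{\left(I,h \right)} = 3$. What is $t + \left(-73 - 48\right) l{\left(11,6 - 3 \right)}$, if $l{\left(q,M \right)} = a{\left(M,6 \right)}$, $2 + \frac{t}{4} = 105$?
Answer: $49$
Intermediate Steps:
$t = 412$ ($t = -8 + 4 \cdot 105 = -8 + 420 = 412$)
$l{\left(q,M \right)} = 3$
$t + \left(-73 - 48\right) l{\left(11,6 - 3 \right)} = 412 + \left(-73 - 48\right) 3 = 412 - 363 = 49$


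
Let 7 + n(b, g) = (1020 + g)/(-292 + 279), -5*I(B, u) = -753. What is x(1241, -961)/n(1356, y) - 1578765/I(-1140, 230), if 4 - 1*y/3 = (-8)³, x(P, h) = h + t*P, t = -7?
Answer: -6965078801/667409 ≈ -10436.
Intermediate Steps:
I(B, u) = 753/5 (I(B, u) = -⅕*(-753) = 753/5)
x(P, h) = h - 7*P
y = 1548 (y = 12 - 3*(-8)³ = 12 - 3*(-512) = 12 + 1536 = 1548)
n(b, g) = -1111/13 - g/13 (n(b, g) = -7 + (1020 + g)/(-292 + 279) = -7 + (1020 + g)/(-13) = -7 + (1020 + g)*(-1/13) = -7 + (-1020/13 - g/13) = -1111/13 - g/13)
x(1241, -961)/n(1356, y) - 1578765/I(-1140, 230) = (-961 - 7*1241)/(-1111/13 - 1/13*1548) - 1578765/753/5 = (-961 - 8687)/(-1111/13 - 1548/13) - 1578765*5/753 = -9648/(-2659/13) - 2631275/251 = -9648*(-13/2659) - 2631275/251 = 125424/2659 - 2631275/251 = -6965078801/667409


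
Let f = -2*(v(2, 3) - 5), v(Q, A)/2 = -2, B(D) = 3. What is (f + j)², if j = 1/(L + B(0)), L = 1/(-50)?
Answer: 7463824/22201 ≈ 336.19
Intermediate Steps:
v(Q, A) = -4 (v(Q, A) = 2*(-2) = -4)
L = -1/50 ≈ -0.020000
j = 50/149 (j = 1/(-1/50 + 3) = 1/(149/50) = 50/149 ≈ 0.33557)
f = 18 (f = -2*(-4 - 5) = -2*(-9) = 18)
(f + j)² = (18 + 50/149)² = (2732/149)² = 7463824/22201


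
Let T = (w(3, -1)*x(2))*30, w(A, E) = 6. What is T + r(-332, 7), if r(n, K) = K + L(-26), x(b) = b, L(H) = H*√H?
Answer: 367 - 26*I*√26 ≈ 367.0 - 132.57*I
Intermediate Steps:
L(H) = H^(3/2)
r(n, K) = K - 26*I*√26 (r(n, K) = K + (-26)^(3/2) = K - 26*I*√26)
T = 360 (T = (6*2)*30 = 12*30 = 360)
T + r(-332, 7) = 360 + (7 - 26*I*√26) = 367 - 26*I*√26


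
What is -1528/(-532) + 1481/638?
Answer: 440689/84854 ≈ 5.1935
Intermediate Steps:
-1528/(-532) + 1481/638 = -1528*(-1/532) + 1481*(1/638) = 382/133 + 1481/638 = 440689/84854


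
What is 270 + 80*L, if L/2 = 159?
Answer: 25710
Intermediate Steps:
L = 318 (L = 2*159 = 318)
270 + 80*L = 270 + 80*318 = 270 + 25440 = 25710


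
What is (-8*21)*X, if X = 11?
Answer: -1848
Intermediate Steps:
(-8*21)*X = -8*21*11 = -168*11 = -1848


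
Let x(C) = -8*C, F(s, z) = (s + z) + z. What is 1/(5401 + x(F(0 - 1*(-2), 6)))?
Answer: 1/5289 ≈ 0.00018907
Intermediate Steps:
F(s, z) = s + 2*z
1/(5401 + x(F(0 - 1*(-2), 6))) = 1/(5401 - 8*((0 - 1*(-2)) + 2*6)) = 1/(5401 - 8*((0 + 2) + 12)) = 1/(5401 - 8*(2 + 12)) = 1/(5401 - 8*14) = 1/(5401 - 112) = 1/5289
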